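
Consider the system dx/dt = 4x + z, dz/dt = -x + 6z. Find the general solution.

x(t) = C_1e^(5t) + C_2te^(5t) - 2C_2e^(5t), z(t) = C_1e^(5t) + C_2te^(5t) - C_2e^(5t)

Coefficient matrix A = [[4, 1], [-1, 6]].
Characteristic polynomial det(A - λI) = λ^2 - 10λ + 25 = 0.
Single eigenvalue λ = 5 with algebraic multiplicity 2.
Eigenvector v = (1,1); generalized eigenvector w with (A-λI)w=v is (-2,-1).
General solution: e^(5t)[C_1·v + C_2·(t·v + w)].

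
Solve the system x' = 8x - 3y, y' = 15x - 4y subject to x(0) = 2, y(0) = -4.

x(t) = 8e^(2t)sin(3t) + 2e^(2t)cos(3t), y(t) = 18e^(2t)sin(3t) - 4e^(2t)cos(3t)

Coefficient matrix A = [[8, -3], [15, -4]].
Characteristic polynomial det(A - λI) = λ^2 - 4λ + 13 = 0.
Eigenvalues λ = 2 ± 3i (complex conjugate pair).
For λ=2+3i: an eigenvector is (0,-1) - i(1,2) = (0 - i, -1 - 2i).
A real fundamental pair from Re and Im of e^((2+3i)t)v: X_1 = e^(2t)(cos(3t)·(0,-1) + sin(3t)·(1,2)), X_2 = e^(2t)(sin(3t)·(0,-1) - cos(3t)·(1,2)).
General solution: K_1X_1 + K_2X_2.
Applying x(0)=2, y(0)=-4 gives K_1=8, K_2=-2.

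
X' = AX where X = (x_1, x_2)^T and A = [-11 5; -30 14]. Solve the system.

x_1(t) = K_1e^(4t) - K_2e^(-t), x_2(t) = 3K_1e^(4t) - 2K_2e^(-t)

Coefficient matrix A = [[-11, 5], [-30, 14]].
Characteristic polynomial det(A - λI) = λ^2 - 3λ - 4 = 0.
Eigenvalues λ = 4, -1.
For λ=4: (A-λI) row 1 is [-15, 5], so an eigenvector is (1, 3).
For λ=-1: (A-λI) row 1 is [-10, 5], so an eigenvector is (-1, -2).
General solution: K_1e^(4t)(1,3) + K_2e^(-t)(-1,-2).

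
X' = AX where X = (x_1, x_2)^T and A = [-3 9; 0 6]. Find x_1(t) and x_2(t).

x_1(t) = K_1e^(-3t) - K_2e^(6t), x_2(t) = -K_2e^(6t)

Coefficient matrix A = [[-3, 9], [0, 6]].
Characteristic polynomial det(A - λI) = λ^2 - 3λ - 18 = 0.
Eigenvalues λ = -3, 6.
For λ=-3: (A-λI) row 1 is [0, 9], so an eigenvector is (1, 0).
For λ=6: (A-λI) row 1 is [-9, 9], so an eigenvector is (-1, -1).
General solution: K_1e^(-3t)(1,0) + K_2e^(6t)(-1,-1).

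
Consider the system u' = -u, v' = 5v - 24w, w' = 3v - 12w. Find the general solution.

Coefficient matrix A = [[-1, 0, 0], [0, 5, -24], [0, 3, -12]].
det(A - λI) = 0 gives eigenvalues λ = -1, -3, -4.
For λ=-1: eigenvector (1,0,0).
For λ=-3: eigenvector (0,3,1).
For λ=-4: eigenvector (0,8,3).
General solution: K_1e^(-t)(1,0,0) + K_2e^(-3t)(0,3,1) + K_3e^(-4t)(0,8,3).

u(t) = K_1e^(-t), v(t) = 3K_2e^(-3t) + 8K_3e^(-4t), w(t) = K_2e^(-3t) + 3K_3e^(-4t)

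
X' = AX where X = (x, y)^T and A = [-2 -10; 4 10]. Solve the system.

x(t) = -c_1e^(4t)sin(2t) + 2c_1e^(4t)cos(2t) + 2c_2e^(4t)sin(2t) + c_2e^(4t)cos(2t), y(t) = c_1e^(4t)sin(2t) - c_1e^(4t)cos(2t) - c_2e^(4t)sin(2t) - c_2e^(4t)cos(2t)

Coefficient matrix A = [[-2, -10], [4, 10]].
Characteristic polynomial det(A - λI) = λ^2 - 8λ + 20 = 0.
Eigenvalues λ = 4 ± 2i (complex conjugate pair).
For λ=4+2i: an eigenvector is (2,-1) - i(-1,1) = (2 + i, -1 - i).
A real fundamental pair from Re and Im of e^((4+2i)t)v: X_1 = e^(4t)(cos(2t)·(2,-1) + sin(2t)·(-1,1)), X_2 = e^(4t)(sin(2t)·(2,-1) - cos(2t)·(-1,1)).
General solution: c_1X_1 + c_2X_2.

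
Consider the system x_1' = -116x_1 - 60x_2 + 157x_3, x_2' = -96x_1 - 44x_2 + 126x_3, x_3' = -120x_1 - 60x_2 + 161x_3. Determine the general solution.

Coefficient matrix A = [[-116, -60, 157], [-96, -44, 126], [-120, -60, 161]].
det(A - λI) = 0 gives eigenvalues λ = 4, -4, 1.
For λ=4: eigenvector (1,-2,0).
For λ=-4: eigenvector (-4,-3,-4).
For λ=1: eigenvector (-3,-2,-3).
General solution: c_1e^(4t)(1,-2,0) + c_2e^(-4t)(-4,-3,-4) + c_3e^(t)(-3,-2,-3).

x_1(t) = c_1e^(4t) - 4c_2e^(-4t) - 3c_3e^(t), x_2(t) = -2c_1e^(4t) - 3c_2e^(-4t) - 2c_3e^(t), x_3(t) = -4c_2e^(-4t) - 3c_3e^(t)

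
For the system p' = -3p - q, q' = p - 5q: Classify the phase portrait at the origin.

stable improper node

A = [[-3,-1],[1,-5]]; det(A-λI) = λ^2 + 8λ + 16.
repeated λ = -4 with a single eigenvector.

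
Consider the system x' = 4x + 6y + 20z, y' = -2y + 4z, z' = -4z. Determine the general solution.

Coefficient matrix A = [[4, 6, 20], [0, -2, 4], [0, 0, -4]].
det(A - λI) = 0 gives eigenvalues λ = 4, -2, -4.
For λ=4: eigenvector (1,0,0).
For λ=-2: eigenvector (-1,1,0).
For λ=-4: eigenvector (-1,-2,1).
General solution: C_1e^(4t)(1,0,0) + C_2e^(-2t)(-1,1,0) + C_3e^(-4t)(-1,-2,1).

x(t) = C_1e^(4t) - C_2e^(-2t) - C_3e^(-4t), y(t) = C_2e^(-2t) - 2C_3e^(-4t), z(t) = C_3e^(-4t)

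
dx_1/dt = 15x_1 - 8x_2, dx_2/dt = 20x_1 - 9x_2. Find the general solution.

x_1(t) = -C_1e^(3t)sin(4t) + C_1e^(3t)cos(4t) + C_2e^(3t)sin(4t) + C_2e^(3t)cos(4t), x_2(t) = -C_1e^(3t)sin(4t) + 2C_1e^(3t)cos(4t) + 2C_2e^(3t)sin(4t) + C_2e^(3t)cos(4t)

Coefficient matrix A = [[15, -8], [20, -9]].
Characteristic polynomial det(A - λI) = λ^2 - 6λ + 25 = 0.
Eigenvalues λ = 3 ± 4i (complex conjugate pair).
For λ=3+4i: an eigenvector is (1,2) - i(-1,-1) = (1 + i, 2 + i).
A real fundamental pair from Re and Im of e^((3+4i)t)v: X_1 = e^(3t)(cos(4t)·(1,2) + sin(4t)·(-1,-1)), X_2 = e^(3t)(sin(4t)·(1,2) - cos(4t)·(-1,-1)).
General solution: C_1X_1 + C_2X_2.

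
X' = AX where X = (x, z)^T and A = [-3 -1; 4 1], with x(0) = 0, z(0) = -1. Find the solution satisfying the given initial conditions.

x(t) = te^(-t), z(t) = -2te^(-t) - e^(-t)

Coefficient matrix A = [[-3, -1], [4, 1]].
Characteristic polynomial det(A - λI) = λ^2 + 2λ + 1 = 0.
Single eigenvalue λ = -1 with algebraic multiplicity 2.
Eigenvector v = (1,-2); generalized eigenvector w with (A-λI)w=v is (-1,1).
General solution: e^(-t)[c_1·v + c_2·(t·v + w)].
Applying x(0)=0, z(0)=-1 gives c_1=1, c_2=1.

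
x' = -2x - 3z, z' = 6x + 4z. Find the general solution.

x(t) = C_1e^(t)cos(3t) + C_2e^(t)sin(3t), z(t) = C_1e^(t)sin(3t) - C_1e^(t)cos(3t) - C_2e^(t)sin(3t) - C_2e^(t)cos(3t)

Coefficient matrix A = [[-2, -3], [6, 4]].
Characteristic polynomial det(A - λI) = λ^2 - 2λ + 10 = 0.
Eigenvalues λ = 1 ± 3i (complex conjugate pair).
For λ=1+3i: an eigenvector is (1,-1) - i(0,1) = (1, -1 - i).
A real fundamental pair from Re and Im of e^((1+3i)t)v: X_1 = e^(t)(cos(3t)·(1,-1) + sin(3t)·(0,1)), X_2 = e^(t)(sin(3t)·(1,-1) - cos(3t)·(0,1)).
General solution: C_1X_1 + C_2X_2.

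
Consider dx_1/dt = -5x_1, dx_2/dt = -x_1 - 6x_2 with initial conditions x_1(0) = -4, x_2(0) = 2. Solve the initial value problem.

x_1(t) = -4e^(-5t), x_2(t) = 4e^(-5t) - 2e^(-6t)

Coefficient matrix A = [[-5, 0], [-1, -6]].
Characteristic polynomial det(A - λI) = λ^2 + 11λ + 30 = 0.
Eigenvalues λ = -6, -5.
For λ=-6: (A-λI) row 1 is [1, 0], so an eigenvector is (0, -1).
For λ=-5: (A-λI) row 2 is [-1, -1], so an eigenvector is (1, -1).
General solution: c_1e^(-6t)(0,-1) + c_2e^(-5t)(1,-1).
Applying x_1(0)=-4, x_2(0)=2 gives c_1=2, c_2=-4.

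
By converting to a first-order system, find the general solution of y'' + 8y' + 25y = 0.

y(t) = C_1e^(-4t)cos(3t) + C_2e^(-4t)sin(3t)

Let x_1 = y, x_2 = y'. Then x_1' = x_2 and x_2' = -25x_1 - 8x_2.
A = [[0,1],[-25,-8]]; det(A-λI) = λ^2 + 8λ + 25.
Eigenvalues λ = -4 ± 3i.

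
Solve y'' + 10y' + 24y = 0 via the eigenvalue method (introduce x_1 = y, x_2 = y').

Let x_1 = y, x_2 = y'. Then x_1' = x_2 and x_2' = -24x_1 - 10x_2.
A = [[0,1],[-24,-10]]; det(A-λI) = λ^2 + 10λ + 24.
Eigenvalues λ = -6, -4 with eigenvectors (1,-6), (1,-4).

y(t) = K_1e^(-6t) + K_2e^(-4t)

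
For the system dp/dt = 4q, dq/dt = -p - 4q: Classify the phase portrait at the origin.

A = [[0,4],[-1,-4]]; det(A-λI) = λ^2 + 4λ + 4.
repeated λ = -2 with a single eigenvector.

stable improper node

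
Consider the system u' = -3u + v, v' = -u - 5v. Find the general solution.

Coefficient matrix A = [[-3, 1], [-1, -5]].
Characteristic polynomial det(A - λI) = λ^2 + 8λ + 16 = 0.
Single eigenvalue λ = -4 with algebraic multiplicity 2.
Eigenvector v = (1,-1); generalized eigenvector w with (A-λI)w=v is (0,1).
General solution: e^(-4t)[C_1·v + C_2·(t·v + w)].

u(t) = C_1e^(-4t) + C_2te^(-4t), v(t) = -C_1e^(-4t) - C_2te^(-4t) + C_2e^(-4t)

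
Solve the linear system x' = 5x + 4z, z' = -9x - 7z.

x(t) = -2K_1e^(-t) - 2K_2te^(-t) - K_2e^(-t), z(t) = 3K_1e^(-t) + 3K_2te^(-t) + K_2e^(-t)

Coefficient matrix A = [[5, 4], [-9, -7]].
Characteristic polynomial det(A - λI) = λ^2 + 2λ + 1 = 0.
Single eigenvalue λ = -1 with algebraic multiplicity 2.
Eigenvector v = (-2,3); generalized eigenvector w with (A-λI)w=v is (-1,1).
General solution: e^(-t)[K_1·v + K_2·(t·v + w)].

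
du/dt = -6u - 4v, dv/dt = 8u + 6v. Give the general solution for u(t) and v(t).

Coefficient matrix A = [[-6, -4], [8, 6]].
Characteristic polynomial det(A - λI) = λ^2 - 4 = 0.
Eigenvalues λ = -2, 2.
For λ=-2: (A-λI) row 1 is [-4, -4], so an eigenvector is (-1, 1).
For λ=2: (A-λI) row 1 is [-8, -4], so an eigenvector is (-1, 2).
General solution: C_1e^(-2t)(-1,1) + C_2e^(2t)(-1,2).

u(t) = -C_1e^(-2t) - C_2e^(2t), v(t) = C_1e^(-2t) + 2C_2e^(2t)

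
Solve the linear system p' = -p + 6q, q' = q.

Coefficient matrix A = [[-1, 6], [0, 1]].
Characteristic polynomial det(A - λI) = λ^2 - 1 = 0.
Eigenvalues λ = 1, -1.
For λ=1: (A-λI) row 1 is [-2, 6], so an eigenvector is (-3, -1).
For λ=-1: (A-λI) row 1 is [0, 6], so an eigenvector is (-1, 0).
General solution: K_1e^(t)(-3,-1) + K_2e^(-t)(-1,0).

p(t) = -3K_1e^(t) - K_2e^(-t), q(t) = -K_1e^(t)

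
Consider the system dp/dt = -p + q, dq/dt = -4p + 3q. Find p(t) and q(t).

p(t) = -C_1e^(t) - C_2te^(t) + C_2e^(t), q(t) = -2C_1e^(t) - 2C_2te^(t) + C_2e^(t)

Coefficient matrix A = [[-1, 1], [-4, 3]].
Characteristic polynomial det(A - λI) = λ^2 - 2λ + 1 = 0.
Single eigenvalue λ = 1 with algebraic multiplicity 2.
Eigenvector v = (-1,-2); generalized eigenvector w with (A-λI)w=v is (1,1).
General solution: e^(t)[C_1·v + C_2·(t·v + w)].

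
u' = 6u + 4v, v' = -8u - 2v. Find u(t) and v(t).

Coefficient matrix A = [[6, 4], [-8, -2]].
Characteristic polynomial det(A - λI) = λ^2 - 4λ + 20 = 0.
Eigenvalues λ = 2 ± 4i (complex conjugate pair).
For λ=2+4i: an eigenvector is (0,-1) - i(-1,1) = (0 + i, -1 - i).
A real fundamental pair from Re and Im of e^((2+4i)t)v: X_1 = e^(2t)(cos(4t)·(0,-1) + sin(4t)·(-1,1)), X_2 = e^(2t)(sin(4t)·(0,-1) - cos(4t)·(-1,1)).
General solution: K_1X_1 + K_2X_2.

u(t) = -K_1e^(2t)sin(4t) + K_2e^(2t)cos(4t), v(t) = K_1e^(2t)sin(4t) - K_1e^(2t)cos(4t) - K_2e^(2t)sin(4t) - K_2e^(2t)cos(4t)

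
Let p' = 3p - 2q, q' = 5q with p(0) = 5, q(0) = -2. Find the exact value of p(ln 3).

567

A = [[3,-2],[0,5]]; eigenvalues λ = 3, 5.
Eigenvectors: (1,0) for λ=3, (1,-1) for λ=5.
From the initial condition, c_1 = 3, c_2 = 2.
p(ln 3) = (3)(3^3)(1) + (2)(3^5)(1) = 567.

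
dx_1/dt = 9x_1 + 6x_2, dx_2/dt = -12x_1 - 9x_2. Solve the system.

x_1(t) = -c_1e^(-3t) - c_2e^(3t), x_2(t) = 2c_1e^(-3t) + c_2e^(3t)

Coefficient matrix A = [[9, 6], [-12, -9]].
Characteristic polynomial det(A - λI) = λ^2 - 9 = 0.
Eigenvalues λ = -3, 3.
For λ=-3: (A-λI) row 1 is [12, 6], so an eigenvector is (-1, 2).
For λ=3: (A-λI) row 1 is [6, 6], so an eigenvector is (-1, 1).
General solution: c_1e^(-3t)(-1,2) + c_2e^(3t)(-1,1).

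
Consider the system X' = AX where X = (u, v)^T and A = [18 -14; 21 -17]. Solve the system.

u(t) = 2K_1e^(-3t) + K_2e^(4t), v(t) = 3K_1e^(-3t) + K_2e^(4t)

Coefficient matrix A = [[18, -14], [21, -17]].
Characteristic polynomial det(A - λI) = λ^2 - λ - 12 = 0.
Eigenvalues λ = -3, 4.
For λ=-3: (A-λI) row 1 is [21, -14], so an eigenvector is (2, 3).
For λ=4: (A-λI) row 1 is [14, -14], so an eigenvector is (1, 1).
General solution: K_1e^(-3t)(2,3) + K_2e^(4t)(1,1).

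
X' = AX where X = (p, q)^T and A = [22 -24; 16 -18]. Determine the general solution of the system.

Coefficient matrix A = [[22, -24], [16, -18]].
Characteristic polynomial det(A - λI) = λ^2 - 4λ - 12 = 0.
Eigenvalues λ = 6, -2.
For λ=6: (A-λI) row 1 is [16, -24], so an eigenvector is (3, 2).
For λ=-2: (A-λI) row 1 is [24, -24], so an eigenvector is (1, 1).
General solution: C_1e^(6t)(3,2) + C_2e^(-2t)(1,1).

p(t) = 3C_1e^(6t) + C_2e^(-2t), q(t) = 2C_1e^(6t) + C_2e^(-2t)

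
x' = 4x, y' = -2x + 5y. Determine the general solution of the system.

Coefficient matrix A = [[4, 0], [-2, 5]].
Characteristic polynomial det(A - λI) = λ^2 - 9λ + 20 = 0.
Eigenvalues λ = 4, 5.
For λ=4: (A-λI) row 2 is [-2, 1], so an eigenvector is (-1, -2).
For λ=5: (A-λI) row 1 is [-1, 0], so an eigenvector is (0, -1).
General solution: K_1e^(4t)(-1,-2) + K_2e^(5t)(0,-1).

x(t) = -K_1e^(4t), y(t) = -2K_1e^(4t) - K_2e^(5t)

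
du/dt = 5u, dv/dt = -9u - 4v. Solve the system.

Coefficient matrix A = [[5, 0], [-9, -4]].
Characteristic polynomial det(A - λI) = λ^2 - λ - 20 = 0.
Eigenvalues λ = 5, -4.
For λ=5: (A-λI) row 2 is [-9, -9], so an eigenvector is (1, -1).
For λ=-4: (A-λI) row 1 is [9, 0], so an eigenvector is (0, 1).
General solution: K_1e^(5t)(1,-1) + K_2e^(-4t)(0,1).

u(t) = K_1e^(5t), v(t) = -K_1e^(5t) + K_2e^(-4t)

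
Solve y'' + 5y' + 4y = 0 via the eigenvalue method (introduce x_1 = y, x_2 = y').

y(t) = C_1e^(-4t) + C_2e^(-t)

Let x_1 = y, x_2 = y'. Then x_1' = x_2 and x_2' = -4x_1 - 5x_2.
A = [[0,1],[-4,-5]]; det(A-λI) = λ^2 + 5λ + 4.
Eigenvalues λ = -4, -1 with eigenvectors (1,-4), (1,-1).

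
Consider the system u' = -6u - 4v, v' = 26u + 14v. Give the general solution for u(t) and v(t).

u(t) = c_1e^(4t)sin(2t) + c_1e^(4t)cos(2t) + c_2e^(4t)sin(2t) - c_2e^(4t)cos(2t), v(t) = -2c_1e^(4t)sin(2t) - 3c_1e^(4t)cos(2t) - 3c_2e^(4t)sin(2t) + 2c_2e^(4t)cos(2t)

Coefficient matrix A = [[-6, -4], [26, 14]].
Characteristic polynomial det(A - λI) = λ^2 - 8λ + 20 = 0.
Eigenvalues λ = 4 ± 2i (complex conjugate pair).
For λ=4+2i: an eigenvector is (1,-3) - i(1,-2) = (1 - i, -3 + 2i).
A real fundamental pair from Re and Im of e^((4+2i)t)v: X_1 = e^(4t)(cos(2t)·(1,-3) + sin(2t)·(1,-2)), X_2 = e^(4t)(sin(2t)·(1,-3) - cos(2t)·(1,-2)).
General solution: c_1X_1 + c_2X_2.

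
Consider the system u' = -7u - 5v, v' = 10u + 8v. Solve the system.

Coefficient matrix A = [[-7, -5], [10, 8]].
Characteristic polynomial det(A - λI) = λ^2 - λ - 6 = 0.
Eigenvalues λ = 3, -2.
For λ=3: (A-λI) row 1 is [-10, -5], so an eigenvector is (1, -2).
For λ=-2: (A-λI) row 1 is [-5, -5], so an eigenvector is (1, -1).
General solution: c_1e^(3t)(1,-2) + c_2e^(-2t)(1,-1).

u(t) = c_1e^(3t) + c_2e^(-2t), v(t) = -2c_1e^(3t) - c_2e^(-2t)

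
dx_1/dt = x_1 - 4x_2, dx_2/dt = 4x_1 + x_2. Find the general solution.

x_1(t) = -K_1e^(t)sin(4t) + K_2e^(t)cos(4t), x_2(t) = K_1e^(t)cos(4t) + K_2e^(t)sin(4t)

Coefficient matrix A = [[1, -4], [4, 1]].
Characteristic polynomial det(A - λI) = λ^2 - 2λ + 17 = 0.
Eigenvalues λ = 1 ± 4i (complex conjugate pair).
For λ=1+4i: an eigenvector is (0,1) - i(-1,0) = (0 + i, 1).
A real fundamental pair from Re and Im of e^((1+4i)t)v: X_1 = e^(t)(cos(4t)·(0,1) + sin(4t)·(-1,0)), X_2 = e^(t)(sin(4t)·(0,1) - cos(4t)·(-1,0)).
General solution: K_1X_1 + K_2X_2.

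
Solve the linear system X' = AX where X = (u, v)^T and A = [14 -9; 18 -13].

Coefficient matrix A = [[14, -9], [18, -13]].
Characteristic polynomial det(A - λI) = λ^2 - λ - 20 = 0.
Eigenvalues λ = -4, 5.
For λ=-4: (A-λI) row 1 is [18, -9], so an eigenvector is (1, 2).
For λ=5: (A-λI) row 1 is [9, -9], so an eigenvector is (-1, -1).
General solution: c_1e^(-4t)(1,2) + c_2e^(5t)(-1,-1).

u(t) = c_1e^(-4t) - c_2e^(5t), v(t) = 2c_1e^(-4t) - c_2e^(5t)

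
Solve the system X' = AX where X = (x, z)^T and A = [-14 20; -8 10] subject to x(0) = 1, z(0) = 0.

x(t) = -3e^(-2t)sin(4t) + e^(-2t)cos(4t), z(t) = -2e^(-2t)sin(4t)

Coefficient matrix A = [[-14, 20], [-8, 10]].
Characteristic polynomial det(A - λI) = λ^2 + 4λ + 20 = 0.
Eigenvalues λ = -2 ± 4i (complex conjugate pair).
For λ=-2+4i: an eigenvector is (1,1) - i(2,1) = (1 - 2i, 1 - i).
A real fundamental pair from Re and Im of e^((-2+4i)t)v: X_1 = e^(-2t)(cos(4t)·(1,1) + sin(4t)·(2,1)), X_2 = e^(-2t)(sin(4t)·(1,1) - cos(4t)·(2,1)).
General solution: C_1X_1 + C_2X_2.
Applying x(0)=1, z(0)=0 gives C_1=-1, C_2=-1.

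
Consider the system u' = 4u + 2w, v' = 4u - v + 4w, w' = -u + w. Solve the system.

Coefficient matrix A = [[4, 0, 2], [4, -1, 4], [-1, 0, 1]].
det(A - λI) = 0 gives eigenvalues λ = 3, -1, 2.
For λ=3: eigenvector (2,1,-1).
For λ=-1: eigenvector (0,1,0).
For λ=2: eigenvector (-1,0,1).
General solution: C_1e^(3t)(2,1,-1) + C_2e^(-t)(0,1,0) + C_3e^(2t)(-1,0,1).

u(t) = 2C_1e^(3t) - C_3e^(2t), v(t) = C_1e^(3t) + C_2e^(-t), w(t) = -C_1e^(3t) + C_3e^(2t)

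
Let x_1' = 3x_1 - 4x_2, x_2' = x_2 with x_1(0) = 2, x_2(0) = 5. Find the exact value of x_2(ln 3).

15

A = [[3,-4],[0,1]]; eigenvalues λ = 1, 3.
Eigenvectors: (2,1) for λ=1, (-1,0) for λ=3.
From the initial condition, c_1 = 5, c_2 = 8.
x_2(ln 3) = (5)(3^1)(1) + (8)(3^3)(0) = 15.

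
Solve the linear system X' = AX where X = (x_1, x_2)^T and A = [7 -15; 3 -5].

x_1(t) = -c_1e^(t)sin(3t) + 2c_1e^(t)cos(3t) + 2c_2e^(t)sin(3t) + c_2e^(t)cos(3t), x_2(t) = c_1e^(t)cos(3t) + c_2e^(t)sin(3t)

Coefficient matrix A = [[7, -15], [3, -5]].
Characteristic polynomial det(A - λI) = λ^2 - 2λ + 10 = 0.
Eigenvalues λ = 1 ± 3i (complex conjugate pair).
For λ=1+3i: an eigenvector is (2,1) - i(-1,0) = (2 + i, 1).
A real fundamental pair from Re and Im of e^((1+3i)t)v: X_1 = e^(t)(cos(3t)·(2,1) + sin(3t)·(-1,0)), X_2 = e^(t)(sin(3t)·(2,1) - cos(3t)·(-1,0)).
General solution: c_1X_1 + c_2X_2.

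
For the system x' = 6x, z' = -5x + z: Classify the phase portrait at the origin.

unstable node

A = [[6,0],[-5,1]]; det(A-λI) = λ^2 - 7λ + 6.
λ = 6, 1: both positive.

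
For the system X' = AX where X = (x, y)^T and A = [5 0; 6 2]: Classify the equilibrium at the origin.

unstable node

A = [[5,0],[6,2]]; det(A-λI) = λ^2 - 7λ + 10.
λ = 5, 2: both positive.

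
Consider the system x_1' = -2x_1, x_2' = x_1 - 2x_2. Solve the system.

x_1(t) = c_2e^(-2t), x_2(t) = c_1e^(-2t) + c_2te^(-2t) + 3c_2e^(-2t)

Coefficient matrix A = [[-2, 0], [1, -2]].
Characteristic polynomial det(A - λI) = λ^2 + 4λ + 4 = 0.
Single eigenvalue λ = -2 with algebraic multiplicity 2.
Eigenvector v = (0,1); generalized eigenvector w with (A-λI)w=v is (1,3).
General solution: e^(-2t)[c_1·v + c_2·(t·v + w)].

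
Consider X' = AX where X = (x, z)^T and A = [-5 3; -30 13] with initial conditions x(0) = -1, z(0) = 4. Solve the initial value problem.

Coefficient matrix A = [[-5, 3], [-30, 13]].
Characteristic polynomial det(A - λI) = λ^2 - 8λ + 25 = 0.
Eigenvalues λ = 4 ± 3i (complex conjugate pair).
For λ=4+3i: an eigenvector is (0,-1) - i(-1,-3) = (0 + i, -1 + 3i).
A real fundamental pair from Re and Im of e^((4+3i)t)v: X_1 = e^(4t)(cos(3t)·(0,-1) + sin(3t)·(-1,-3)), X_2 = e^(4t)(sin(3t)·(0,-1) - cos(3t)·(-1,-3)).
General solution: c_1X_1 + c_2X_2.
Applying x(0)=-1, z(0)=4 gives c_1=-7, c_2=-1.

x(t) = 7e^(4t)sin(3t) - e^(4t)cos(3t), z(t) = 22e^(4t)sin(3t) + 4e^(4t)cos(3t)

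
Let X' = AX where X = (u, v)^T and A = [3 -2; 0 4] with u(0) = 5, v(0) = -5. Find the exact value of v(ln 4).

A = [[3,-2],[0,4]]; eigenvalues λ = 3, 4.
Eigenvectors: (-1,0) for λ=3, (-2,1) for λ=4.
From the initial condition, c_1 = 5, c_2 = -5.
v(ln 4) = (5)(4^3)(0) + (-5)(4^4)(1) = -1280.

-1280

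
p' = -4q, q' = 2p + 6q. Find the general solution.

p(t) = 2K_1e^(2t) - K_2e^(4t), q(t) = -K_1e^(2t) + K_2e^(4t)

Coefficient matrix A = [[0, -4], [2, 6]].
Characteristic polynomial det(A - λI) = λ^2 - 6λ + 8 = 0.
Eigenvalues λ = 2, 4.
For λ=2: (A-λI) row 1 is [-2, -4], so an eigenvector is (2, -1).
For λ=4: (A-λI) row 1 is [-4, -4], so an eigenvector is (-1, 1).
General solution: K_1e^(2t)(2,-1) + K_2e^(4t)(-1,1).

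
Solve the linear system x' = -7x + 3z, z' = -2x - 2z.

x(t) = -C_1e^(-4t) - 3C_2e^(-5t), z(t) = -C_1e^(-4t) - 2C_2e^(-5t)

Coefficient matrix A = [[-7, 3], [-2, -2]].
Characteristic polynomial det(A - λI) = λ^2 + 9λ + 20 = 0.
Eigenvalues λ = -4, -5.
For λ=-4: (A-λI) row 1 is [-3, 3], so an eigenvector is (-1, -1).
For λ=-5: (A-λI) row 1 is [-2, 3], so an eigenvector is (-3, -2).
General solution: C_1e^(-4t)(-1,-1) + C_2e^(-5t)(-3,-2).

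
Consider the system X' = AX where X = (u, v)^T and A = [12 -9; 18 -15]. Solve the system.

u(t) = -K_1e^(3t) - K_2e^(-6t), v(t) = -K_1e^(3t) - 2K_2e^(-6t)

Coefficient matrix A = [[12, -9], [18, -15]].
Characteristic polynomial det(A - λI) = λ^2 + 3λ - 18 = 0.
Eigenvalues λ = 3, -6.
For λ=3: (A-λI) row 1 is [9, -9], so an eigenvector is (-1, -1).
For λ=-6: (A-λI) row 1 is [18, -9], so an eigenvector is (-1, -2).
General solution: K_1e^(3t)(-1,-1) + K_2e^(-6t)(-1,-2).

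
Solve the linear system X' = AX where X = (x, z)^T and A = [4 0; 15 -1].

Coefficient matrix A = [[4, 0], [15, -1]].
Characteristic polynomial det(A - λI) = λ^2 - 3λ - 4 = 0.
Eigenvalues λ = 4, -1.
For λ=4: (A-λI) row 2 is [15, -5], so an eigenvector is (-1, -3).
For λ=-1: (A-λI) row 1 is [5, 0], so an eigenvector is (0, 1).
General solution: C_1e^(4t)(-1,-3) + C_2e^(-t)(0,1).

x(t) = -C_1e^(4t), z(t) = -3C_1e^(4t) + C_2e^(-t)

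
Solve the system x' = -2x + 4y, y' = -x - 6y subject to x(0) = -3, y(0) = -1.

x(t) = -10te^(-4t) - 3e^(-4t), y(t) = 5te^(-4t) - e^(-4t)

Coefficient matrix A = [[-2, 4], [-1, -6]].
Characteristic polynomial det(A - λI) = λ^2 + 8λ + 16 = 0.
Single eigenvalue λ = -4 with algebraic multiplicity 2.
Eigenvector v = (-2,1); generalized eigenvector w with (A-λI)w=v is (3,-2).
General solution: e^(-4t)[K_1·v + K_2·(t·v + w)].
Applying x(0)=-3, y(0)=-1 gives K_1=9, K_2=5.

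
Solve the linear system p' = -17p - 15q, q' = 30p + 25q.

Coefficient matrix A = [[-17, -15], [30, 25]].
Characteristic polynomial det(A - λI) = λ^2 - 8λ + 25 = 0.
Eigenvalues λ = 4 ± 3i (complex conjugate pair).
For λ=4+3i: an eigenvector is (-2,3) - i(-1,1) = (-2 + i, 3 - i).
A real fundamental pair from Re and Im of e^((4+3i)t)v: X_1 = e^(4t)(cos(3t)·(-2,3) + sin(3t)·(-1,1)), X_2 = e^(4t)(sin(3t)·(-2,3) - cos(3t)·(-1,1)).
General solution: K_1X_1 + K_2X_2.

p(t) = -K_1e^(4t)sin(3t) - 2K_1e^(4t)cos(3t) - 2K_2e^(4t)sin(3t) + K_2e^(4t)cos(3t), q(t) = K_1e^(4t)sin(3t) + 3K_1e^(4t)cos(3t) + 3K_2e^(4t)sin(3t) - K_2e^(4t)cos(3t)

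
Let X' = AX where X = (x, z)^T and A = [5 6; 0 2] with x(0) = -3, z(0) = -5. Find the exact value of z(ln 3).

-45

A = [[5,6],[0,2]]; eigenvalues λ = 2, 5.
Eigenvectors: (-2,1) for λ=2, (-1,0) for λ=5.
From the initial condition, c_1 = -5, c_2 = 13.
z(ln 3) = (-5)(3^2)(1) + (13)(3^5)(0) = -45.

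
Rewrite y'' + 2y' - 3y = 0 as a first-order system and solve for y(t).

y(t) = C_1e^(t) + C_2e^(-3t)

Let x_1 = y, x_2 = y'. Then x_1' = x_2 and x_2' = 3x_1 - 2x_2.
A = [[0,1],[3,-2]]; det(A-λI) = λ^2 + 2λ - 3.
Eigenvalues λ = 1, -3 with eigenvectors (1,1), (1,-3).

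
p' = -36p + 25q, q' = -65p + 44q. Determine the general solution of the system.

Coefficient matrix A = [[-36, 25], [-65, 44]].
Characteristic polynomial det(A - λI) = λ^2 - 8λ + 41 = 0.
Eigenvalues λ = 4 ± 5i (complex conjugate pair).
For λ=4+5i: an eigenvector is (-1,-2) - i(-2,-3) = (-1 + 2i, -2 + 3i).
A real fundamental pair from Re and Im of e^((4+5i)t)v: X_1 = e^(4t)(cos(5t)·(-1,-2) + sin(5t)·(-2,-3)), X_2 = e^(4t)(sin(5t)·(-1,-2) - cos(5t)·(-2,-3)).
General solution: C_1X_1 + C_2X_2.

p(t) = -2C_1e^(4t)sin(5t) - C_1e^(4t)cos(5t) - C_2e^(4t)sin(5t) + 2C_2e^(4t)cos(5t), q(t) = -3C_1e^(4t)sin(5t) - 2C_1e^(4t)cos(5t) - 2C_2e^(4t)sin(5t) + 3C_2e^(4t)cos(5t)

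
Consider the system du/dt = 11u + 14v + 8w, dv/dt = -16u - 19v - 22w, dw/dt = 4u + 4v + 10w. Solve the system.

Coefficient matrix A = [[11, 14, 8], [-16, -19, -22], [4, 4, 10]].
det(A - λI) = 0 gives eigenvalues λ = 3, 2, -3.
For λ=3: eigenvector (-11,4,4).
For λ=2: eigenvector (-4,2,1).
For λ=-3: eigenvector (-1,1,0).
General solution: c_1e^(3t)(-11,4,4) + c_2e^(2t)(-4,2,1) + c_3e^(-3t)(-1,1,0).

u(t) = -11c_1e^(3t) - 4c_2e^(2t) - c_3e^(-3t), v(t) = 4c_1e^(3t) + 2c_2e^(2t) + c_3e^(-3t), w(t) = 4c_1e^(3t) + c_2e^(2t)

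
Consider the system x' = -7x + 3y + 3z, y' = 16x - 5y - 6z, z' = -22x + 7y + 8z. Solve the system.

Coefficient matrix A = [[-7, 3, 3], [16, -5, -6], [-22, 7, 8]].
det(A - λI) = 0 gives eigenvalues λ = -4, 1, -1.
For λ=-4: eigenvector (1,-2,3).
For λ=1: eigenvector (0,1,-1).
For λ=-1: eigenvector (1,-2,4).
General solution: c_1e^(-4t)(1,-2,3) + c_2e^(t)(0,1,-1) + c_3e^(-t)(1,-2,4).

x(t) = c_1e^(-4t) + c_3e^(-t), y(t) = -2c_1e^(-4t) + c_2e^(t) - 2c_3e^(-t), z(t) = 3c_1e^(-4t) - c_2e^(t) + 4c_3e^(-t)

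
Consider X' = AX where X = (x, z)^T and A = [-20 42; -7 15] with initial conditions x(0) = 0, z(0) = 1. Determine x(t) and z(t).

Coefficient matrix A = [[-20, 42], [-7, 15]].
Characteristic polynomial det(A - λI) = λ^2 + 5λ - 6 = 0.
Eigenvalues λ = -6, 1.
For λ=-6: (A-λI) row 1 is [-14, 42], so an eigenvector is (-3, -1).
For λ=1: (A-λI) row 1 is [-21, 42], so an eigenvector is (-2, -1).
General solution: c_1e^(-6t)(-3,-1) + c_2e^(t)(-2,-1).
Applying x(0)=0, z(0)=1 gives c_1=2, c_2=-3.

x(t) = 6e^(t) - 6e^(-6t), z(t) = 3e^(t) - 2e^(-6t)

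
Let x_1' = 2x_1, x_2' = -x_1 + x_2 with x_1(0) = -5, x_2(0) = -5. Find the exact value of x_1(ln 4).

-80

A = [[2,0],[-1,1]]; eigenvalues λ = 1, 2.
Eigenvectors: (0,1) for λ=1, (1,-1) for λ=2.
From the initial condition, c_1 = -10, c_2 = -5.
x_1(ln 4) = (-10)(4^1)(0) + (-5)(4^2)(1) = -80.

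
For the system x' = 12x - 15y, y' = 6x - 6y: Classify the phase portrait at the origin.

A = [[12,-15],[6,-6]]; det(A-λI) = λ^2 - 6λ + 18.
λ = 3 ± 3i: positive real part.

unstable spiral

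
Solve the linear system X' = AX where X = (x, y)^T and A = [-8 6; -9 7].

Coefficient matrix A = [[-8, 6], [-9, 7]].
Characteristic polynomial det(A - λI) = λ^2 + λ - 2 = 0.
Eigenvalues λ = -2, 1.
For λ=-2: (A-λI) row 1 is [-6, 6], so an eigenvector is (-1, -1).
For λ=1: (A-λI) row 1 is [-9, 6], so an eigenvector is (-2, -3).
General solution: c_1e^(-2t)(-1,-1) + c_2e^(t)(-2,-3).

x(t) = -c_1e^(-2t) - 2c_2e^(t), y(t) = -c_1e^(-2t) - 3c_2e^(t)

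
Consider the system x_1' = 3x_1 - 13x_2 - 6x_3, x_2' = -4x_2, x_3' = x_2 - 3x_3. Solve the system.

x_1(t) = K_1e^(-3t) + K_2e^(-4t) - K_3e^(3t), x_2(t) = K_2e^(-4t), x_3(t) = K_1e^(-3t) - K_2e^(-4t)

Coefficient matrix A = [[3, -13, -6], [0, -4, 0], [0, 1, -3]].
det(A - λI) = 0 gives eigenvalues λ = -3, -4, 3.
For λ=-3: eigenvector (1,0,1).
For λ=-4: eigenvector (1,1,-1).
For λ=3: eigenvector (-1,0,0).
General solution: K_1e^(-3t)(1,0,1) + K_2e^(-4t)(1,1,-1) + K_3e^(3t)(-1,0,0).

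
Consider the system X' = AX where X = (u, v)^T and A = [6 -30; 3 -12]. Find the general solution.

Coefficient matrix A = [[6, -30], [3, -12]].
Characteristic polynomial det(A - λI) = λ^2 + 6λ + 18 = 0.
Eigenvalues λ = -3 ± 3i (complex conjugate pair).
For λ=-3+3i: an eigenvector is (-1,0) - i(-3,-1) = (-1 + 3i, 0 + i).
A real fundamental pair from Re and Im of e^((-3+3i)t)v: X_1 = e^(-3t)(cos(3t)·(-1,0) + sin(3t)·(-3,-1)), X_2 = e^(-3t)(sin(3t)·(-1,0) - cos(3t)·(-3,-1)).
General solution: K_1X_1 + K_2X_2.

u(t) = -3K_1e^(-3t)sin(3t) - K_1e^(-3t)cos(3t) - K_2e^(-3t)sin(3t) + 3K_2e^(-3t)cos(3t), v(t) = -K_1e^(-3t)sin(3t) + K_2e^(-3t)cos(3t)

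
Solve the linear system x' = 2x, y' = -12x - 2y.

Coefficient matrix A = [[2, 0], [-12, -2]].
Characteristic polynomial det(A - λI) = λ^2 - 4 = 0.
Eigenvalues λ = -2, 2.
For λ=-2: (A-λI) row 1 is [4, 0], so an eigenvector is (0, 1).
For λ=2: (A-λI) row 2 is [-12, -4], so an eigenvector is (-1, 3).
General solution: c_1e^(-2t)(0,1) + c_2e^(2t)(-1,3).

x(t) = -c_2e^(2t), y(t) = c_1e^(-2t) + 3c_2e^(2t)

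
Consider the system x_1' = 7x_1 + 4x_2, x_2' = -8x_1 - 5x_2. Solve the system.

x_1(t) = -c_1e^(-t) - c_2e^(3t), x_2(t) = 2c_1e^(-t) + c_2e^(3t)

Coefficient matrix A = [[7, 4], [-8, -5]].
Characteristic polynomial det(A - λI) = λ^2 - 2λ - 3 = 0.
Eigenvalues λ = -1, 3.
For λ=-1: (A-λI) row 1 is [8, 4], so an eigenvector is (-1, 2).
For λ=3: (A-λI) row 1 is [4, 4], so an eigenvector is (-1, 1).
General solution: c_1e^(-t)(-1,2) + c_2e^(3t)(-1,1).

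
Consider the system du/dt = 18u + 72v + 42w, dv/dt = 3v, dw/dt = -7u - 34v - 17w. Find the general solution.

Coefficient matrix A = [[18, 72, 42], [0, 3, 0], [-7, -34, -17]].
det(A - λI) = 0 gives eigenvalues λ = 4, 3, -3.
For λ=4: eigenvector (3,0,-1).
For λ=3: eigenvector (-2,1,-1).
For λ=-3: eigenvector (-2,0,1).
General solution: c_1e^(4t)(3,0,-1) + c_2e^(3t)(-2,1,-1) + c_3e^(-3t)(-2,0,1).

u(t) = 3c_1e^(4t) - 2c_2e^(3t) - 2c_3e^(-3t), v(t) = c_2e^(3t), w(t) = -c_1e^(4t) - c_2e^(3t) + c_3e^(-3t)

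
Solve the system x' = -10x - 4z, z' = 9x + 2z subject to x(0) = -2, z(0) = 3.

Coefficient matrix A = [[-10, -4], [9, 2]].
Characteristic polynomial det(A - λI) = λ^2 + 8λ + 16 = 0.
Single eigenvalue λ = -4 with algebraic multiplicity 2.
Eigenvector v = (2,-3); generalized eigenvector w with (A-λI)w=v is (-1,1).
General solution: e^(-4t)[K_1·v + K_2·(t·v + w)].
Applying x(0)=-2, z(0)=3 gives K_1=-1, K_2=0.

x(t) = -2e^(-4t), z(t) = 3e^(-4t)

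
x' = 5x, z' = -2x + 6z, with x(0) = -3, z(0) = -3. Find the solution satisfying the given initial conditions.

x(t) = -3e^(5t), z(t) = 3e^(6t) - 6e^(5t)

Coefficient matrix A = [[5, 0], [-2, 6]].
Characteristic polynomial det(A - λI) = λ^2 - 11λ + 30 = 0.
Eigenvalues λ = 5, 6.
For λ=5: (A-λI) row 2 is [-2, 1], so an eigenvector is (1, 2).
For λ=6: (A-λI) row 1 is [-1, 0], so an eigenvector is (0, -1).
General solution: C_1e^(5t)(1,2) + C_2e^(6t)(0,-1).
Applying x(0)=-3, z(0)=-3 gives C_1=-3, C_2=-3.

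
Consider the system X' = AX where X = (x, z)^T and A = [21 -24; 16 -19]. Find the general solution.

x(t) = c_1e^(-3t) - 3c_2e^(5t), z(t) = c_1e^(-3t) - 2c_2e^(5t)

Coefficient matrix A = [[21, -24], [16, -19]].
Characteristic polynomial det(A - λI) = λ^2 - 2λ - 15 = 0.
Eigenvalues λ = -3, 5.
For λ=-3: (A-λI) row 1 is [24, -24], so an eigenvector is (1, 1).
For λ=5: (A-λI) row 1 is [16, -24], so an eigenvector is (-3, -2).
General solution: c_1e^(-3t)(1,1) + c_2e^(5t)(-3,-2).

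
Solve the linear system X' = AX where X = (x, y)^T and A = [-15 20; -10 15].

x(t) = -2C_1e^(-5t) + C_2e^(5t), y(t) = -C_1e^(-5t) + C_2e^(5t)

Coefficient matrix A = [[-15, 20], [-10, 15]].
Characteristic polynomial det(A - λI) = λ^2 - 25 = 0.
Eigenvalues λ = -5, 5.
For λ=-5: (A-λI) row 1 is [-10, 20], so an eigenvector is (-2, -1).
For λ=5: (A-λI) row 1 is [-20, 20], so an eigenvector is (1, 1).
General solution: C_1e^(-5t)(-2,-1) + C_2e^(5t)(1,1).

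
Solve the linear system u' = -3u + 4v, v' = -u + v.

u(t) = -2c_1e^(-t) - 2c_2te^(-t) + c_2e^(-t), v(t) = -c_1e^(-t) - c_2te^(-t)

Coefficient matrix A = [[-3, 4], [-1, 1]].
Characteristic polynomial det(A - λI) = λ^2 + 2λ + 1 = 0.
Single eigenvalue λ = -1 with algebraic multiplicity 2.
Eigenvector v = (-2,-1); generalized eigenvector w with (A-λI)w=v is (1,0).
General solution: e^(-t)[c_1·v + c_2·(t·v + w)].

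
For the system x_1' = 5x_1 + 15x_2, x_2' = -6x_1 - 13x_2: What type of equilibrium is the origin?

stable spiral

A = [[5,15],[-6,-13]]; det(A-λI) = λ^2 + 8λ + 25.
λ = -4 ± 3i: negative real part.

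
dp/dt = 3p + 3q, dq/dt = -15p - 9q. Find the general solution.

Coefficient matrix A = [[3, 3], [-15, -9]].
Characteristic polynomial det(A - λI) = λ^2 + 6λ + 18 = 0.
Eigenvalues λ = -3 ± 3i (complex conjugate pair).
For λ=-3+3i: an eigenvector is (0,-1) - i(-1,2) = (0 + i, -1 - 2i).
A real fundamental pair from Re and Im of e^((-3+3i)t)v: X_1 = e^(-3t)(cos(3t)·(0,-1) + sin(3t)·(-1,2)), X_2 = e^(-3t)(sin(3t)·(0,-1) - cos(3t)·(-1,2)).
General solution: c_1X_1 + c_2X_2.

p(t) = -c_1e^(-3t)sin(3t) + c_2e^(-3t)cos(3t), q(t) = 2c_1e^(-3t)sin(3t) - c_1e^(-3t)cos(3t) - c_2e^(-3t)sin(3t) - 2c_2e^(-3t)cos(3t)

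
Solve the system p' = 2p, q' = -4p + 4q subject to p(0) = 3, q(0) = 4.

p(t) = 3e^(2t), q(t) = -2e^(4t) + 6e^(2t)

Coefficient matrix A = [[2, 0], [-4, 4]].
Characteristic polynomial det(A - λI) = λ^2 - 6λ + 8 = 0.
Eigenvalues λ = 2, 4.
For λ=2: (A-λI) row 2 is [-4, 2], so an eigenvector is (1, 2).
For λ=4: (A-λI) row 1 is [-2, 0], so an eigenvector is (0, -1).
General solution: c_1e^(2t)(1,2) + c_2e^(4t)(0,-1).
Applying p(0)=3, q(0)=4 gives c_1=3, c_2=2.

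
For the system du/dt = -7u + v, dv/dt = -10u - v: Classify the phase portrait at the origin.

stable spiral

A = [[-7,1],[-10,-1]]; det(A-λI) = λ^2 + 8λ + 17.
λ = -4 ± i: negative real part.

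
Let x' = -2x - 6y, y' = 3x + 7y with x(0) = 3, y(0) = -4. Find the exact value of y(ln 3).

-402

A = [[-2,-6],[3,7]]; eigenvalues λ = 4, 1.
Eigenvectors: (1,-1) for λ=4, (2,-1) for λ=1.
From the initial condition, c_1 = 5, c_2 = -1.
y(ln 3) = (5)(3^4)(-1) + (-1)(3^1)(-1) = -402.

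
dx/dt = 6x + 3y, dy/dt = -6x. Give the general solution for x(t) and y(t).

x(t) = -K_1e^(3t)cos(3t) - K_2e^(3t)sin(3t), y(t) = K_1e^(3t)sin(3t) + K_1e^(3t)cos(3t) + K_2e^(3t)sin(3t) - K_2e^(3t)cos(3t)

Coefficient matrix A = [[6, 3], [-6, 0]].
Characteristic polynomial det(A - λI) = λ^2 - 6λ + 18 = 0.
Eigenvalues λ = 3 ± 3i (complex conjugate pair).
For λ=3+3i: an eigenvector is (-1,1) - i(0,1) = (-1, 1 - i).
A real fundamental pair from Re and Im of e^((3+3i)t)v: X_1 = e^(3t)(cos(3t)·(-1,1) + sin(3t)·(0,1)), X_2 = e^(3t)(sin(3t)·(-1,1) - cos(3t)·(0,1)).
General solution: K_1X_1 + K_2X_2.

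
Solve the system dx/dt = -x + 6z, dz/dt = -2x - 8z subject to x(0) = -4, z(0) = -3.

x(t) = -34e^(-4t) + 30e^(-5t), z(t) = 17e^(-4t) - 20e^(-5t)

Coefficient matrix A = [[-1, 6], [-2, -8]].
Characteristic polynomial det(A - λI) = λ^2 + 9λ + 20 = 0.
Eigenvalues λ = -5, -4.
For λ=-5: (A-λI) row 1 is [4, 6], so an eigenvector is (3, -2).
For λ=-4: (A-λI) row 1 is [3, 6], so an eigenvector is (2, -1).
General solution: c_1e^(-5t)(3,-2) + c_2e^(-4t)(2,-1).
Applying x(0)=-4, z(0)=-3 gives c_1=10, c_2=-17.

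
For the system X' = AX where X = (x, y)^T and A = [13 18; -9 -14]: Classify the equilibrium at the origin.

A = [[13,18],[-9,-14]]; det(A-λI) = λ^2 + λ - 20.
λ = 4, -5: opposite signs.

saddle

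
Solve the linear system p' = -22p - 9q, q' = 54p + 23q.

p(t) = -c_1e^(5t) + c_2e^(-4t), q(t) = 3c_1e^(5t) - 2c_2e^(-4t)

Coefficient matrix A = [[-22, -9], [54, 23]].
Characteristic polynomial det(A - λI) = λ^2 - λ - 20 = 0.
Eigenvalues λ = 5, -4.
For λ=5: (A-λI) row 1 is [-27, -9], so an eigenvector is (-1, 3).
For λ=-4: (A-λI) row 1 is [-18, -9], so an eigenvector is (1, -2).
General solution: c_1e^(5t)(-1,3) + c_2e^(-4t)(1,-2).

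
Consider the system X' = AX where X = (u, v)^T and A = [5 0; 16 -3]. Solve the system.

u(t) = -K_2e^(5t), v(t) = K_1e^(-3t) - 2K_2e^(5t)

Coefficient matrix A = [[5, 0], [16, -3]].
Characteristic polynomial det(A - λI) = λ^2 - 2λ - 15 = 0.
Eigenvalues λ = -3, 5.
For λ=-3: (A-λI) row 1 is [8, 0], so an eigenvector is (0, 1).
For λ=5: (A-λI) row 2 is [16, -8], so an eigenvector is (-1, -2).
General solution: K_1e^(-3t)(0,1) + K_2e^(5t)(-1,-2).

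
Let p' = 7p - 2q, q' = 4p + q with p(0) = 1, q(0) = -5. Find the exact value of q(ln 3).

1377

A = [[7,-2],[4,1]]; eigenvalues λ = 3, 5.
Eigenvectors: (-1,-2) for λ=3, (-1,-1) for λ=5.
From the initial condition, c_1 = 6, c_2 = -7.
q(ln 3) = (6)(3^3)(-2) + (-7)(3^5)(-1) = 1377.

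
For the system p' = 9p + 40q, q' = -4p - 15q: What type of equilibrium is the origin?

A = [[9,40],[-4,-15]]; det(A-λI) = λ^2 + 6λ + 25.
λ = -3 ± 4i: negative real part.

stable spiral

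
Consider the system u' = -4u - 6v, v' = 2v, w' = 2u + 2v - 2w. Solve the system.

u(t) = -C_2e^(2t) - C_3e^(-4t), v(t) = C_2e^(2t), w(t) = C_1e^(-2t) + C_3e^(-4t)

Coefficient matrix A = [[-4, -6, 0], [0, 2, 0], [2, 2, -2]].
det(A - λI) = 0 gives eigenvalues λ = -2, 2, -4.
For λ=-2: eigenvector (0,0,1).
For λ=2: eigenvector (-1,1,0).
For λ=-4: eigenvector (-1,0,1).
General solution: C_1e^(-2t)(0,0,1) + C_2e^(2t)(-1,1,0) + C_3e^(-4t)(-1,0,1).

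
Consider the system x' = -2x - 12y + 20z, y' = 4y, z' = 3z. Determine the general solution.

x(t) = C_1e^(-2t) - 2C_2e^(4t) + 4C_3e^(3t), y(t) = C_2e^(4t), z(t) = C_3e^(3t)

Coefficient matrix A = [[-2, -12, 20], [0, 4, 0], [0, 0, 3]].
det(A - λI) = 0 gives eigenvalues λ = -2, 4, 3.
For λ=-2: eigenvector (1,0,0).
For λ=4: eigenvector (-2,1,0).
For λ=3: eigenvector (4,0,1).
General solution: C_1e^(-2t)(1,0,0) + C_2e^(4t)(-2,1,0) + C_3e^(3t)(4,0,1).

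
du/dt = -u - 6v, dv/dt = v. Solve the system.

Coefficient matrix A = [[-1, -6], [0, 1]].
Characteristic polynomial det(A - λI) = λ^2 - 1 = 0.
Eigenvalues λ = 1, -1.
For λ=1: (A-λI) row 1 is [-2, -6], so an eigenvector is (3, -1).
For λ=-1: (A-λI) row 1 is [0, -6], so an eigenvector is (1, 0).
General solution: C_1e^(t)(3,-1) + C_2e^(-t)(1,0).

u(t) = 3C_1e^(t) + C_2e^(-t), v(t) = -C_1e^(t)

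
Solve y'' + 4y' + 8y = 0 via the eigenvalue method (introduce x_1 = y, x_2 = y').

y(t) = c_1e^(-2t)cos(2t) + c_2e^(-2t)sin(2t)

Let x_1 = y, x_2 = y'. Then x_1' = x_2 and x_2' = -8x_1 - 4x_2.
A = [[0,1],[-8,-4]]; det(A-λI) = λ^2 + 4λ + 8.
Eigenvalues λ = -2 ± 2i.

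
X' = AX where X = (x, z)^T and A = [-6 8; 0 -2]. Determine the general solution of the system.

x(t) = 2c_1e^(-2t) + c_2e^(-6t), z(t) = c_1e^(-2t)

Coefficient matrix A = [[-6, 8], [0, -2]].
Characteristic polynomial det(A - λI) = λ^2 + 8λ + 12 = 0.
Eigenvalues λ = -2, -6.
For λ=-2: (A-λI) row 1 is [-4, 8], so an eigenvector is (2, 1).
For λ=-6: (A-λI) row 1 is [0, 8], so an eigenvector is (1, 0).
General solution: c_1e^(-2t)(2,1) + c_2e^(-6t)(1,0).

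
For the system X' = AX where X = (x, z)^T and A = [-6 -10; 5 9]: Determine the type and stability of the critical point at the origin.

A = [[-6,-10],[5,9]]; det(A-λI) = λ^2 - 3λ - 4.
λ = -1, 4: opposite signs.

saddle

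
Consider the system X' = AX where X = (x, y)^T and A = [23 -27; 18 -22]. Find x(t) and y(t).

Coefficient matrix A = [[23, -27], [18, -22]].
Characteristic polynomial det(A - λI) = λ^2 - λ - 20 = 0.
Eigenvalues λ = -4, 5.
For λ=-4: (A-λI) row 1 is [27, -27], so an eigenvector is (1, 1).
For λ=5: (A-λI) row 1 is [18, -27], so an eigenvector is (-3, -2).
General solution: C_1e^(-4t)(1,1) + C_2e^(5t)(-3,-2).

x(t) = C_1e^(-4t) - 3C_2e^(5t), y(t) = C_1e^(-4t) - 2C_2e^(5t)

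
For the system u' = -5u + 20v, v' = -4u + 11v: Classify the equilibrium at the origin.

A = [[-5,20],[-4,11]]; det(A-λI) = λ^2 - 6λ + 25.
λ = 3 ± 4i: positive real part.

unstable spiral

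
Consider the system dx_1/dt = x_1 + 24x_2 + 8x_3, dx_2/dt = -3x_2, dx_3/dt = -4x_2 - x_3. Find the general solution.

Coefficient matrix A = [[1, 24, 8], [0, -3, 0], [0, -4, -1]].
det(A - λI) = 0 gives eigenvalues λ = 1, -1, -3.
For λ=1: eigenvector (1,0,0).
For λ=-1: eigenvector (-4,0,1).
For λ=-3: eigenvector (-10,1,2).
General solution: c_1e^(t)(1,0,0) + c_2e^(-t)(-4,0,1) + c_3e^(-3t)(-10,1,2).

x_1(t) = c_1e^(t) - 4c_2e^(-t) - 10c_3e^(-3t), x_2(t) = c_3e^(-3t), x_3(t) = c_2e^(-t) + 2c_3e^(-3t)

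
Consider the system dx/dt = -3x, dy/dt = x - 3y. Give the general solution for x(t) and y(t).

Coefficient matrix A = [[-3, 0], [1, -3]].
Characteristic polynomial det(A - λI) = λ^2 + 6λ + 9 = 0.
Single eigenvalue λ = -3 with algebraic multiplicity 2.
Eigenvector v = (0,1); generalized eigenvector w with (A-λI)w=v is (1,-2).
General solution: e^(-3t)[K_1·v + K_2·(t·v + w)].

x(t) = K_2e^(-3t), y(t) = K_1e^(-3t) + K_2te^(-3t) - 2K_2e^(-3t)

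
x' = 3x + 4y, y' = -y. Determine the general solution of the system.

x(t) = -c_1e^(3t) - c_2e^(-t), y(t) = c_2e^(-t)

Coefficient matrix A = [[3, 4], [0, -1]].
Characteristic polynomial det(A - λI) = λ^2 - 2λ - 3 = 0.
Eigenvalues λ = 3, -1.
For λ=3: (A-λI) row 1 is [0, 4], so an eigenvector is (-1, 0).
For λ=-1: (A-λI) row 1 is [4, 4], so an eigenvector is (-1, 1).
General solution: c_1e^(3t)(-1,0) + c_2e^(-t)(-1,1).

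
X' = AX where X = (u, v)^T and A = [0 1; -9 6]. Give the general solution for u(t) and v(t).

u(t) = c_1e^(3t) + c_2te^(3t) - c_2e^(3t), v(t) = 3c_1e^(3t) + 3c_2te^(3t) - 2c_2e^(3t)

Coefficient matrix A = [[0, 1], [-9, 6]].
Characteristic polynomial det(A - λI) = λ^2 - 6λ + 9 = 0.
Single eigenvalue λ = 3 with algebraic multiplicity 2.
Eigenvector v = (1,3); generalized eigenvector w with (A-λI)w=v is (-1,-2).
General solution: e^(3t)[c_1·v + c_2·(t·v + w)].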